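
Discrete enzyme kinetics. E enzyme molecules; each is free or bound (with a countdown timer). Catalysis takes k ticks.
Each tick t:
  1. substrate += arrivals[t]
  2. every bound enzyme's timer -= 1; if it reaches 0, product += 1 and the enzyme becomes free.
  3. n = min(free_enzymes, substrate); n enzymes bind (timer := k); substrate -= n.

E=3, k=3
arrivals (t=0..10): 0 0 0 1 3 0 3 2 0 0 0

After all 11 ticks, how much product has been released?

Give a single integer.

t=0: arr=0 -> substrate=0 bound=0 product=0
t=1: arr=0 -> substrate=0 bound=0 product=0
t=2: arr=0 -> substrate=0 bound=0 product=0
t=3: arr=1 -> substrate=0 bound=1 product=0
t=4: arr=3 -> substrate=1 bound=3 product=0
t=5: arr=0 -> substrate=1 bound=3 product=0
t=6: arr=3 -> substrate=3 bound=3 product=1
t=7: arr=2 -> substrate=3 bound=3 product=3
t=8: arr=0 -> substrate=3 bound=3 product=3
t=9: arr=0 -> substrate=2 bound=3 product=4
t=10: arr=0 -> substrate=0 bound=3 product=6

Answer: 6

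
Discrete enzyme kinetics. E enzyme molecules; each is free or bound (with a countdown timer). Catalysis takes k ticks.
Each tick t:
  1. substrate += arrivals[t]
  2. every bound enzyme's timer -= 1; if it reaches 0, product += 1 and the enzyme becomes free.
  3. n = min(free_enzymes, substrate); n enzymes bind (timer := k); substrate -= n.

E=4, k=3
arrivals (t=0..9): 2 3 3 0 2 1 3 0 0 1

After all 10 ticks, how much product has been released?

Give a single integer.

t=0: arr=2 -> substrate=0 bound=2 product=0
t=1: arr=3 -> substrate=1 bound=4 product=0
t=2: arr=3 -> substrate=4 bound=4 product=0
t=3: arr=0 -> substrate=2 bound=4 product=2
t=4: arr=2 -> substrate=2 bound=4 product=4
t=5: arr=1 -> substrate=3 bound=4 product=4
t=6: arr=3 -> substrate=4 bound=4 product=6
t=7: arr=0 -> substrate=2 bound=4 product=8
t=8: arr=0 -> substrate=2 bound=4 product=8
t=9: arr=1 -> substrate=1 bound=4 product=10

Answer: 10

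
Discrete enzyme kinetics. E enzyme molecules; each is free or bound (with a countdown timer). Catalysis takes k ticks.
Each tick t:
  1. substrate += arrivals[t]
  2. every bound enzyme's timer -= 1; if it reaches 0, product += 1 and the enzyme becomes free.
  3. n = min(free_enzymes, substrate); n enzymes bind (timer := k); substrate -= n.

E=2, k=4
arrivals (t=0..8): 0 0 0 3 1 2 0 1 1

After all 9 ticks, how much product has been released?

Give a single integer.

Answer: 2

Derivation:
t=0: arr=0 -> substrate=0 bound=0 product=0
t=1: arr=0 -> substrate=0 bound=0 product=0
t=2: arr=0 -> substrate=0 bound=0 product=0
t=3: arr=3 -> substrate=1 bound=2 product=0
t=4: arr=1 -> substrate=2 bound=2 product=0
t=5: arr=2 -> substrate=4 bound=2 product=0
t=6: arr=0 -> substrate=4 bound=2 product=0
t=7: arr=1 -> substrate=3 bound=2 product=2
t=8: arr=1 -> substrate=4 bound=2 product=2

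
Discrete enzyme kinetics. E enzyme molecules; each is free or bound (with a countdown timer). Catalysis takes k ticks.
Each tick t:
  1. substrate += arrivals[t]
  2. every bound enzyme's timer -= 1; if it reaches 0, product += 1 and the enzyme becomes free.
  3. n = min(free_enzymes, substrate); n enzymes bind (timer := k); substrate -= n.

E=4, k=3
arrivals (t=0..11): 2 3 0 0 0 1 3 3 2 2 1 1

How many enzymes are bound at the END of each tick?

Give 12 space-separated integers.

Answer: 2 4 4 3 1 2 4 4 4 4 4 4

Derivation:
t=0: arr=2 -> substrate=0 bound=2 product=0
t=1: arr=3 -> substrate=1 bound=4 product=0
t=2: arr=0 -> substrate=1 bound=4 product=0
t=3: arr=0 -> substrate=0 bound=3 product=2
t=4: arr=0 -> substrate=0 bound=1 product=4
t=5: arr=1 -> substrate=0 bound=2 product=4
t=6: arr=3 -> substrate=0 bound=4 product=5
t=7: arr=3 -> substrate=3 bound=4 product=5
t=8: arr=2 -> substrate=4 bound=4 product=6
t=9: arr=2 -> substrate=3 bound=4 product=9
t=10: arr=1 -> substrate=4 bound=4 product=9
t=11: arr=1 -> substrate=4 bound=4 product=10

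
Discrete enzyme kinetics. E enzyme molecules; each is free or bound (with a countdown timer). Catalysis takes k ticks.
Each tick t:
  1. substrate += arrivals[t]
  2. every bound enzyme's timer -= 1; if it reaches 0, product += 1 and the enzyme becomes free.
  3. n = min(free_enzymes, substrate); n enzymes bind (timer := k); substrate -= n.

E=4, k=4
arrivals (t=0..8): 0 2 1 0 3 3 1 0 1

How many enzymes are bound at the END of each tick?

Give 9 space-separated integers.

t=0: arr=0 -> substrate=0 bound=0 product=0
t=1: arr=2 -> substrate=0 bound=2 product=0
t=2: arr=1 -> substrate=0 bound=3 product=0
t=3: arr=0 -> substrate=0 bound=3 product=0
t=4: arr=3 -> substrate=2 bound=4 product=0
t=5: arr=3 -> substrate=3 bound=4 product=2
t=6: arr=1 -> substrate=3 bound=4 product=3
t=7: arr=0 -> substrate=3 bound=4 product=3
t=8: arr=1 -> substrate=3 bound=4 product=4

Answer: 0 2 3 3 4 4 4 4 4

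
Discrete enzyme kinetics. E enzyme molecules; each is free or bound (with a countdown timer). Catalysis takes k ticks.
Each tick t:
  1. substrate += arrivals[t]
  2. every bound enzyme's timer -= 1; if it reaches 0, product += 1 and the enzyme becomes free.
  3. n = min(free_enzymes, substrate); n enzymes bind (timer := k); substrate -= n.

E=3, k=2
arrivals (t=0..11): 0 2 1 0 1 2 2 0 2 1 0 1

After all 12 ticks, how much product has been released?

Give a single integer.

t=0: arr=0 -> substrate=0 bound=0 product=0
t=1: arr=2 -> substrate=0 bound=2 product=0
t=2: arr=1 -> substrate=0 bound=3 product=0
t=3: arr=0 -> substrate=0 bound=1 product=2
t=4: arr=1 -> substrate=0 bound=1 product=3
t=5: arr=2 -> substrate=0 bound=3 product=3
t=6: arr=2 -> substrate=1 bound=3 product=4
t=7: arr=0 -> substrate=0 bound=2 product=6
t=8: arr=2 -> substrate=0 bound=3 product=7
t=9: arr=1 -> substrate=0 bound=3 product=8
t=10: arr=0 -> substrate=0 bound=1 product=10
t=11: arr=1 -> substrate=0 bound=1 product=11

Answer: 11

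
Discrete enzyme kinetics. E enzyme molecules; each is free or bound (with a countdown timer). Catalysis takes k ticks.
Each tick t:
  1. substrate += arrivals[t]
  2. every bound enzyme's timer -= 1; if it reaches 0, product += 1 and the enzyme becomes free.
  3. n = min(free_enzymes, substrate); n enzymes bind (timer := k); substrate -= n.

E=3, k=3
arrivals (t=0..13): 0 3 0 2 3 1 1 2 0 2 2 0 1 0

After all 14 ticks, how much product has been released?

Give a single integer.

Answer: 12

Derivation:
t=0: arr=0 -> substrate=0 bound=0 product=0
t=1: arr=3 -> substrate=0 bound=3 product=0
t=2: arr=0 -> substrate=0 bound=3 product=0
t=3: arr=2 -> substrate=2 bound=3 product=0
t=4: arr=3 -> substrate=2 bound=3 product=3
t=5: arr=1 -> substrate=3 bound=3 product=3
t=6: arr=1 -> substrate=4 bound=3 product=3
t=7: arr=2 -> substrate=3 bound=3 product=6
t=8: arr=0 -> substrate=3 bound=3 product=6
t=9: arr=2 -> substrate=5 bound=3 product=6
t=10: arr=2 -> substrate=4 bound=3 product=9
t=11: arr=0 -> substrate=4 bound=3 product=9
t=12: arr=1 -> substrate=5 bound=3 product=9
t=13: arr=0 -> substrate=2 bound=3 product=12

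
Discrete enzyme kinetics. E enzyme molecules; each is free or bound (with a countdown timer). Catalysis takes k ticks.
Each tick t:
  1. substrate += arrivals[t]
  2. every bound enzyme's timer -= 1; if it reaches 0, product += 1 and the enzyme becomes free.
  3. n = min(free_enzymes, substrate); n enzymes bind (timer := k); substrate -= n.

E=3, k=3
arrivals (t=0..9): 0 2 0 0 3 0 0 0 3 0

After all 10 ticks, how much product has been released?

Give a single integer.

Answer: 5

Derivation:
t=0: arr=0 -> substrate=0 bound=0 product=0
t=1: arr=2 -> substrate=0 bound=2 product=0
t=2: arr=0 -> substrate=0 bound=2 product=0
t=3: arr=0 -> substrate=0 bound=2 product=0
t=4: arr=3 -> substrate=0 bound=3 product=2
t=5: arr=0 -> substrate=0 bound=3 product=2
t=6: arr=0 -> substrate=0 bound=3 product=2
t=7: arr=0 -> substrate=0 bound=0 product=5
t=8: arr=3 -> substrate=0 bound=3 product=5
t=9: arr=0 -> substrate=0 bound=3 product=5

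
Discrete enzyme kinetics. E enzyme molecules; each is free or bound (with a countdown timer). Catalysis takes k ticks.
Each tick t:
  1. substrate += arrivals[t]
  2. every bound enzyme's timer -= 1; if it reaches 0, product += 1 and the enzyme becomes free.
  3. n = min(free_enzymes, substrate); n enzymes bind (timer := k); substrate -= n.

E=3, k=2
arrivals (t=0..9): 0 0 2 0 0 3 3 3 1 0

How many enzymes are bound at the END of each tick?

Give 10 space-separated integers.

Answer: 0 0 2 2 0 3 3 3 3 3

Derivation:
t=0: arr=0 -> substrate=0 bound=0 product=0
t=1: arr=0 -> substrate=0 bound=0 product=0
t=2: arr=2 -> substrate=0 bound=2 product=0
t=3: arr=0 -> substrate=0 bound=2 product=0
t=4: arr=0 -> substrate=0 bound=0 product=2
t=5: arr=3 -> substrate=0 bound=3 product=2
t=6: arr=3 -> substrate=3 bound=3 product=2
t=7: arr=3 -> substrate=3 bound=3 product=5
t=8: arr=1 -> substrate=4 bound=3 product=5
t=9: arr=0 -> substrate=1 bound=3 product=8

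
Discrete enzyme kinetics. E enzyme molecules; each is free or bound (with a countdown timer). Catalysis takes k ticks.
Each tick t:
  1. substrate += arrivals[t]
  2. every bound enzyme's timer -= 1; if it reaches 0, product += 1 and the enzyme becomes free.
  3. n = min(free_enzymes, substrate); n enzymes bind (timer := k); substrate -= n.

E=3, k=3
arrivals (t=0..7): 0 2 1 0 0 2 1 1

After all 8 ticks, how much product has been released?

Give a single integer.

t=0: arr=0 -> substrate=0 bound=0 product=0
t=1: arr=2 -> substrate=0 bound=2 product=0
t=2: arr=1 -> substrate=0 bound=3 product=0
t=3: arr=0 -> substrate=0 bound=3 product=0
t=4: arr=0 -> substrate=0 bound=1 product=2
t=5: arr=2 -> substrate=0 bound=2 product=3
t=6: arr=1 -> substrate=0 bound=3 product=3
t=7: arr=1 -> substrate=1 bound=3 product=3

Answer: 3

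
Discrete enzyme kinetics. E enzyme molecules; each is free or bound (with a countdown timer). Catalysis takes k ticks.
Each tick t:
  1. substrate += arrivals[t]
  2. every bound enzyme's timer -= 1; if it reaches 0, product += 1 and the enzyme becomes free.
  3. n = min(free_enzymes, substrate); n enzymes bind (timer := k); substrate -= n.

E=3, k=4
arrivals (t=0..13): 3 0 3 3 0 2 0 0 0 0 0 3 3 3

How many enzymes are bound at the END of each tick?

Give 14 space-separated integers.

Answer: 3 3 3 3 3 3 3 3 3 3 3 3 3 3

Derivation:
t=0: arr=3 -> substrate=0 bound=3 product=0
t=1: arr=0 -> substrate=0 bound=3 product=0
t=2: arr=3 -> substrate=3 bound=3 product=0
t=3: arr=3 -> substrate=6 bound=3 product=0
t=4: arr=0 -> substrate=3 bound=3 product=3
t=5: arr=2 -> substrate=5 bound=3 product=3
t=6: arr=0 -> substrate=5 bound=3 product=3
t=7: arr=0 -> substrate=5 bound=3 product=3
t=8: arr=0 -> substrate=2 bound=3 product=6
t=9: arr=0 -> substrate=2 bound=3 product=6
t=10: arr=0 -> substrate=2 bound=3 product=6
t=11: arr=3 -> substrate=5 bound=3 product=6
t=12: arr=3 -> substrate=5 bound=3 product=9
t=13: arr=3 -> substrate=8 bound=3 product=9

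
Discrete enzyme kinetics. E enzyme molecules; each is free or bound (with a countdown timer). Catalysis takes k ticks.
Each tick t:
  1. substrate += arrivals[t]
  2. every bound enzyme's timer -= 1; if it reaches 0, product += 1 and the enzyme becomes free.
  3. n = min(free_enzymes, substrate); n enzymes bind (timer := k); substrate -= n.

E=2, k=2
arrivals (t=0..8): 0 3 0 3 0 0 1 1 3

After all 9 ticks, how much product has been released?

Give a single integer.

t=0: arr=0 -> substrate=0 bound=0 product=0
t=1: arr=3 -> substrate=1 bound=2 product=0
t=2: arr=0 -> substrate=1 bound=2 product=0
t=3: arr=3 -> substrate=2 bound=2 product=2
t=4: arr=0 -> substrate=2 bound=2 product=2
t=5: arr=0 -> substrate=0 bound=2 product=4
t=6: arr=1 -> substrate=1 bound=2 product=4
t=7: arr=1 -> substrate=0 bound=2 product=6
t=8: arr=3 -> substrate=3 bound=2 product=6

Answer: 6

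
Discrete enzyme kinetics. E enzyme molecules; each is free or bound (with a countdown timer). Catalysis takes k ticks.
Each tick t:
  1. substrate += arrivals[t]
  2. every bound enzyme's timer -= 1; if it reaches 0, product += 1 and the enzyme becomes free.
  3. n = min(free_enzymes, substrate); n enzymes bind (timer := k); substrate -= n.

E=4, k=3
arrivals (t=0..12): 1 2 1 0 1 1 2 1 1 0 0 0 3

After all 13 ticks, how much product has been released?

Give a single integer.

Answer: 10

Derivation:
t=0: arr=1 -> substrate=0 bound=1 product=0
t=1: arr=2 -> substrate=0 bound=3 product=0
t=2: arr=1 -> substrate=0 bound=4 product=0
t=3: arr=0 -> substrate=0 bound=3 product=1
t=4: arr=1 -> substrate=0 bound=2 product=3
t=5: arr=1 -> substrate=0 bound=2 product=4
t=6: arr=2 -> substrate=0 bound=4 product=4
t=7: arr=1 -> substrate=0 bound=4 product=5
t=8: arr=1 -> substrate=0 bound=4 product=6
t=9: arr=0 -> substrate=0 bound=2 product=8
t=10: arr=0 -> substrate=0 bound=1 product=9
t=11: arr=0 -> substrate=0 bound=0 product=10
t=12: arr=3 -> substrate=0 bound=3 product=10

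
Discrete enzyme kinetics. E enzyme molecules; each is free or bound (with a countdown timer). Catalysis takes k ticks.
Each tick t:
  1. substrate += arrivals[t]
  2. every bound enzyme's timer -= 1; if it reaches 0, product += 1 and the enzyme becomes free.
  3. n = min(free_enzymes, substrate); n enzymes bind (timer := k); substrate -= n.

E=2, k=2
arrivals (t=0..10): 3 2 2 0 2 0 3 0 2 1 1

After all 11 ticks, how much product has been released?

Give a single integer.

Answer: 10

Derivation:
t=0: arr=3 -> substrate=1 bound=2 product=0
t=1: arr=2 -> substrate=3 bound=2 product=0
t=2: arr=2 -> substrate=3 bound=2 product=2
t=3: arr=0 -> substrate=3 bound=2 product=2
t=4: arr=2 -> substrate=3 bound=2 product=4
t=5: arr=0 -> substrate=3 bound=2 product=4
t=6: arr=3 -> substrate=4 bound=2 product=6
t=7: arr=0 -> substrate=4 bound=2 product=6
t=8: arr=2 -> substrate=4 bound=2 product=8
t=9: arr=1 -> substrate=5 bound=2 product=8
t=10: arr=1 -> substrate=4 bound=2 product=10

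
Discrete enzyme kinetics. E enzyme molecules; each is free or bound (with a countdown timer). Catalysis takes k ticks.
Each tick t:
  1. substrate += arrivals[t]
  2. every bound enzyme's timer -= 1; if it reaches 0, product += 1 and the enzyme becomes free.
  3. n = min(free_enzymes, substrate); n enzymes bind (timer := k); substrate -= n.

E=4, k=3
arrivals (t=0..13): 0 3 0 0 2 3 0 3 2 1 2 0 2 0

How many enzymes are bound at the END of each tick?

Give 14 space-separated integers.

Answer: 0 3 3 3 2 4 4 4 4 4 4 4 4 4

Derivation:
t=0: arr=0 -> substrate=0 bound=0 product=0
t=1: arr=3 -> substrate=0 bound=3 product=0
t=2: arr=0 -> substrate=0 bound=3 product=0
t=3: arr=0 -> substrate=0 bound=3 product=0
t=4: arr=2 -> substrate=0 bound=2 product=3
t=5: arr=3 -> substrate=1 bound=4 product=3
t=6: arr=0 -> substrate=1 bound=4 product=3
t=7: arr=3 -> substrate=2 bound=4 product=5
t=8: arr=2 -> substrate=2 bound=4 product=7
t=9: arr=1 -> substrate=3 bound=4 product=7
t=10: arr=2 -> substrate=3 bound=4 product=9
t=11: arr=0 -> substrate=1 bound=4 product=11
t=12: arr=2 -> substrate=3 bound=4 product=11
t=13: arr=0 -> substrate=1 bound=4 product=13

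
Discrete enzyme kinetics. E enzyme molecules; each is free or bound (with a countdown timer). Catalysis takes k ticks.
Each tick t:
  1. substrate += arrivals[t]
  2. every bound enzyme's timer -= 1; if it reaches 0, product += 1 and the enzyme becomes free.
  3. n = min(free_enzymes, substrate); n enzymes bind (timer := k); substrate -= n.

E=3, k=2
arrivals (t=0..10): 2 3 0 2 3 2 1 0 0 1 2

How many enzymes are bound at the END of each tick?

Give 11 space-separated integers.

t=0: arr=2 -> substrate=0 bound=2 product=0
t=1: arr=3 -> substrate=2 bound=3 product=0
t=2: arr=0 -> substrate=0 bound=3 product=2
t=3: arr=2 -> substrate=1 bound=3 product=3
t=4: arr=3 -> substrate=2 bound=3 product=5
t=5: arr=2 -> substrate=3 bound=3 product=6
t=6: arr=1 -> substrate=2 bound=3 product=8
t=7: arr=0 -> substrate=1 bound=3 product=9
t=8: arr=0 -> substrate=0 bound=2 product=11
t=9: arr=1 -> substrate=0 bound=2 product=12
t=10: arr=2 -> substrate=0 bound=3 product=13

Answer: 2 3 3 3 3 3 3 3 2 2 3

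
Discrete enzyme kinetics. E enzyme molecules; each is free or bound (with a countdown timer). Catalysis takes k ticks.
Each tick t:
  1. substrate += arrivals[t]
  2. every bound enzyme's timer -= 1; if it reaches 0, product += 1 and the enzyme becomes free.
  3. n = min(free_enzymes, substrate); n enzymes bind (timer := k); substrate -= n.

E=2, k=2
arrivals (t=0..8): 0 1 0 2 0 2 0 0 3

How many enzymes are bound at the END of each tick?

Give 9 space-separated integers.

t=0: arr=0 -> substrate=0 bound=0 product=0
t=1: arr=1 -> substrate=0 bound=1 product=0
t=2: arr=0 -> substrate=0 bound=1 product=0
t=3: arr=2 -> substrate=0 bound=2 product=1
t=4: arr=0 -> substrate=0 bound=2 product=1
t=5: arr=2 -> substrate=0 bound=2 product=3
t=6: arr=0 -> substrate=0 bound=2 product=3
t=7: arr=0 -> substrate=0 bound=0 product=5
t=8: arr=3 -> substrate=1 bound=2 product=5

Answer: 0 1 1 2 2 2 2 0 2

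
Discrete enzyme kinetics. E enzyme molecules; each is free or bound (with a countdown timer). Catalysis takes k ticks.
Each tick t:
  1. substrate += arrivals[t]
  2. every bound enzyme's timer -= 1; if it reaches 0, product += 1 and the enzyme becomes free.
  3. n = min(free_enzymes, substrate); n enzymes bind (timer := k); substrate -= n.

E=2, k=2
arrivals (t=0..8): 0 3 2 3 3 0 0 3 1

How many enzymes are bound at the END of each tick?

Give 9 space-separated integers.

Answer: 0 2 2 2 2 2 2 2 2

Derivation:
t=0: arr=0 -> substrate=0 bound=0 product=0
t=1: arr=3 -> substrate=1 bound=2 product=0
t=2: arr=2 -> substrate=3 bound=2 product=0
t=3: arr=3 -> substrate=4 bound=2 product=2
t=4: arr=3 -> substrate=7 bound=2 product=2
t=5: arr=0 -> substrate=5 bound=2 product=4
t=6: arr=0 -> substrate=5 bound=2 product=4
t=7: arr=3 -> substrate=6 bound=2 product=6
t=8: arr=1 -> substrate=7 bound=2 product=6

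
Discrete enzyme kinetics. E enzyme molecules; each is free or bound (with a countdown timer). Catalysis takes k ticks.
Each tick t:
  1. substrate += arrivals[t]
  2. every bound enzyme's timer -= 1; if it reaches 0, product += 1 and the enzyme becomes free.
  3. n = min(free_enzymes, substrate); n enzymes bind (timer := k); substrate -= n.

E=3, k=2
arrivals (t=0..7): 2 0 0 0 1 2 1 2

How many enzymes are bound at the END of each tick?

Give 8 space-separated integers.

Answer: 2 2 0 0 1 3 3 3

Derivation:
t=0: arr=2 -> substrate=0 bound=2 product=0
t=1: arr=0 -> substrate=0 bound=2 product=0
t=2: arr=0 -> substrate=0 bound=0 product=2
t=3: arr=0 -> substrate=0 bound=0 product=2
t=4: arr=1 -> substrate=0 bound=1 product=2
t=5: arr=2 -> substrate=0 bound=3 product=2
t=6: arr=1 -> substrate=0 bound=3 product=3
t=7: arr=2 -> substrate=0 bound=3 product=5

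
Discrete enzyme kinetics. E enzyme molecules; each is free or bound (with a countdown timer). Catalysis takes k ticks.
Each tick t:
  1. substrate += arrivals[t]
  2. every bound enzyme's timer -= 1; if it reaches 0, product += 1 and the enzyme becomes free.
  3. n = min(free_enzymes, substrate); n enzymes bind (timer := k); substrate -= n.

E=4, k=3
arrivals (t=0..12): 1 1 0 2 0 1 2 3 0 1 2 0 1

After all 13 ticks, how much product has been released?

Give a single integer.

Answer: 11

Derivation:
t=0: arr=1 -> substrate=0 bound=1 product=0
t=1: arr=1 -> substrate=0 bound=2 product=0
t=2: arr=0 -> substrate=0 bound=2 product=0
t=3: arr=2 -> substrate=0 bound=3 product=1
t=4: arr=0 -> substrate=0 bound=2 product=2
t=5: arr=1 -> substrate=0 bound=3 product=2
t=6: arr=2 -> substrate=0 bound=3 product=4
t=7: arr=3 -> substrate=2 bound=4 product=4
t=8: arr=0 -> substrate=1 bound=4 product=5
t=9: arr=1 -> substrate=0 bound=4 product=7
t=10: arr=2 -> substrate=1 bound=4 product=8
t=11: arr=0 -> substrate=0 bound=4 product=9
t=12: arr=1 -> substrate=0 bound=3 product=11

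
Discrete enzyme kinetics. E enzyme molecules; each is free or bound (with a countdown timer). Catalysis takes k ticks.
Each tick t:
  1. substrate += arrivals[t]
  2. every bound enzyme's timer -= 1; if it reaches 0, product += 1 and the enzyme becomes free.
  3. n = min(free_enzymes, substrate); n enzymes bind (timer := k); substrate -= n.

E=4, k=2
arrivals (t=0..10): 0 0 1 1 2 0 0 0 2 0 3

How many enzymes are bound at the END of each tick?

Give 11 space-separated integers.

t=0: arr=0 -> substrate=0 bound=0 product=0
t=1: arr=0 -> substrate=0 bound=0 product=0
t=2: arr=1 -> substrate=0 bound=1 product=0
t=3: arr=1 -> substrate=0 bound=2 product=0
t=4: arr=2 -> substrate=0 bound=3 product=1
t=5: arr=0 -> substrate=0 bound=2 product=2
t=6: arr=0 -> substrate=0 bound=0 product=4
t=7: arr=0 -> substrate=0 bound=0 product=4
t=8: arr=2 -> substrate=0 bound=2 product=4
t=9: arr=0 -> substrate=0 bound=2 product=4
t=10: arr=3 -> substrate=0 bound=3 product=6

Answer: 0 0 1 2 3 2 0 0 2 2 3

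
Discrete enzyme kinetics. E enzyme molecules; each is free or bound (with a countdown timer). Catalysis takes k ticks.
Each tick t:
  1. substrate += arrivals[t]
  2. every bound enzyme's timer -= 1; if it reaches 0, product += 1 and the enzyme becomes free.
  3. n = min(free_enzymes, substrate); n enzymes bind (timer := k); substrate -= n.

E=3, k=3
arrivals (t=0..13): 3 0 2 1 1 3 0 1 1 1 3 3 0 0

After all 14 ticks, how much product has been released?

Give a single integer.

Answer: 12

Derivation:
t=0: arr=3 -> substrate=0 bound=3 product=0
t=1: arr=0 -> substrate=0 bound=3 product=0
t=2: arr=2 -> substrate=2 bound=3 product=0
t=3: arr=1 -> substrate=0 bound=3 product=3
t=4: arr=1 -> substrate=1 bound=3 product=3
t=5: arr=3 -> substrate=4 bound=3 product=3
t=6: arr=0 -> substrate=1 bound=3 product=6
t=7: arr=1 -> substrate=2 bound=3 product=6
t=8: arr=1 -> substrate=3 bound=3 product=6
t=9: arr=1 -> substrate=1 bound=3 product=9
t=10: arr=3 -> substrate=4 bound=3 product=9
t=11: arr=3 -> substrate=7 bound=3 product=9
t=12: arr=0 -> substrate=4 bound=3 product=12
t=13: arr=0 -> substrate=4 bound=3 product=12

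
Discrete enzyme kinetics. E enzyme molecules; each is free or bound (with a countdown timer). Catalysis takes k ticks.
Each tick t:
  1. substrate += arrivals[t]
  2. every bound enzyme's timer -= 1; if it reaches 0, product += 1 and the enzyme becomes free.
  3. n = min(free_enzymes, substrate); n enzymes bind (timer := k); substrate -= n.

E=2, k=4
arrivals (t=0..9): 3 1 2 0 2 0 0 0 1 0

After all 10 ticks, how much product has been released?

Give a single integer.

t=0: arr=3 -> substrate=1 bound=2 product=0
t=1: arr=1 -> substrate=2 bound=2 product=0
t=2: arr=2 -> substrate=4 bound=2 product=0
t=3: arr=0 -> substrate=4 bound=2 product=0
t=4: arr=2 -> substrate=4 bound=2 product=2
t=5: arr=0 -> substrate=4 bound=2 product=2
t=6: arr=0 -> substrate=4 bound=2 product=2
t=7: arr=0 -> substrate=4 bound=2 product=2
t=8: arr=1 -> substrate=3 bound=2 product=4
t=9: arr=0 -> substrate=3 bound=2 product=4

Answer: 4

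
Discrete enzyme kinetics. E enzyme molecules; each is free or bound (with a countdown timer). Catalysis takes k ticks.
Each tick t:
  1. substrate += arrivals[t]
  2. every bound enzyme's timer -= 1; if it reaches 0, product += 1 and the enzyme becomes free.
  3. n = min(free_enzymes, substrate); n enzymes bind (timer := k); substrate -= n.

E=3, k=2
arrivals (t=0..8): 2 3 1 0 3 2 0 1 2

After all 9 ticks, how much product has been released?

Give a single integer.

t=0: arr=2 -> substrate=0 bound=2 product=0
t=1: arr=3 -> substrate=2 bound=3 product=0
t=2: arr=1 -> substrate=1 bound=3 product=2
t=3: arr=0 -> substrate=0 bound=3 product=3
t=4: arr=3 -> substrate=1 bound=3 product=5
t=5: arr=2 -> substrate=2 bound=3 product=6
t=6: arr=0 -> substrate=0 bound=3 product=8
t=7: arr=1 -> substrate=0 bound=3 product=9
t=8: arr=2 -> substrate=0 bound=3 product=11

Answer: 11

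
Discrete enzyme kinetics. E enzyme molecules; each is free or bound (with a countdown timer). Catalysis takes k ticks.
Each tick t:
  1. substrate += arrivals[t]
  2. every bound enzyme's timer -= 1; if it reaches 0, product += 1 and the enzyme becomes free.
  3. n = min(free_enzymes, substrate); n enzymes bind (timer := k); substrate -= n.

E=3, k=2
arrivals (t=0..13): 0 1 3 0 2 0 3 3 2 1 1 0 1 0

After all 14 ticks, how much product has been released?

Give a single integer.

t=0: arr=0 -> substrate=0 bound=0 product=0
t=1: arr=1 -> substrate=0 bound=1 product=0
t=2: arr=3 -> substrate=1 bound=3 product=0
t=3: arr=0 -> substrate=0 bound=3 product=1
t=4: arr=2 -> substrate=0 bound=3 product=3
t=5: arr=0 -> substrate=0 bound=2 product=4
t=6: arr=3 -> substrate=0 bound=3 product=6
t=7: arr=3 -> substrate=3 bound=3 product=6
t=8: arr=2 -> substrate=2 bound=3 product=9
t=9: arr=1 -> substrate=3 bound=3 product=9
t=10: arr=1 -> substrate=1 bound=3 product=12
t=11: arr=0 -> substrate=1 bound=3 product=12
t=12: arr=1 -> substrate=0 bound=2 product=15
t=13: arr=0 -> substrate=0 bound=2 product=15

Answer: 15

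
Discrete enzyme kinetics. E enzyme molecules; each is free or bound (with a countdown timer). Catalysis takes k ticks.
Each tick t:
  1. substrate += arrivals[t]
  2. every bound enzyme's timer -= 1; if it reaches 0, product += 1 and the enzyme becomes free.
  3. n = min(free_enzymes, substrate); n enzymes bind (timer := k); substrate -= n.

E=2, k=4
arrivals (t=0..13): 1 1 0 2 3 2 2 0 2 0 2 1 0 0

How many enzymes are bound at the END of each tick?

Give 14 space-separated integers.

Answer: 1 2 2 2 2 2 2 2 2 2 2 2 2 2

Derivation:
t=0: arr=1 -> substrate=0 bound=1 product=0
t=1: arr=1 -> substrate=0 bound=2 product=0
t=2: arr=0 -> substrate=0 bound=2 product=0
t=3: arr=2 -> substrate=2 bound=2 product=0
t=4: arr=3 -> substrate=4 bound=2 product=1
t=5: arr=2 -> substrate=5 bound=2 product=2
t=6: arr=2 -> substrate=7 bound=2 product=2
t=7: arr=0 -> substrate=7 bound=2 product=2
t=8: arr=2 -> substrate=8 bound=2 product=3
t=9: arr=0 -> substrate=7 bound=2 product=4
t=10: arr=2 -> substrate=9 bound=2 product=4
t=11: arr=1 -> substrate=10 bound=2 product=4
t=12: arr=0 -> substrate=9 bound=2 product=5
t=13: arr=0 -> substrate=8 bound=2 product=6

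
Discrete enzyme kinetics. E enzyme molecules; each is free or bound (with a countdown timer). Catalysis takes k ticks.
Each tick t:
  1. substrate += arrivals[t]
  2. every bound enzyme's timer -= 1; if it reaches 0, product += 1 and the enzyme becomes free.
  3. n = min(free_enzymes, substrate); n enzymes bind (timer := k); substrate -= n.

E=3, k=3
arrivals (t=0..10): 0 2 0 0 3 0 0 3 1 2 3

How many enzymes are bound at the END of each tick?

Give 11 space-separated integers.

Answer: 0 2 2 2 3 3 3 3 3 3 3

Derivation:
t=0: arr=0 -> substrate=0 bound=0 product=0
t=1: arr=2 -> substrate=0 bound=2 product=0
t=2: arr=0 -> substrate=0 bound=2 product=0
t=3: arr=0 -> substrate=0 bound=2 product=0
t=4: arr=3 -> substrate=0 bound=3 product=2
t=5: arr=0 -> substrate=0 bound=3 product=2
t=6: arr=0 -> substrate=0 bound=3 product=2
t=7: arr=3 -> substrate=0 bound=3 product=5
t=8: arr=1 -> substrate=1 bound=3 product=5
t=9: arr=2 -> substrate=3 bound=3 product=5
t=10: arr=3 -> substrate=3 bound=3 product=8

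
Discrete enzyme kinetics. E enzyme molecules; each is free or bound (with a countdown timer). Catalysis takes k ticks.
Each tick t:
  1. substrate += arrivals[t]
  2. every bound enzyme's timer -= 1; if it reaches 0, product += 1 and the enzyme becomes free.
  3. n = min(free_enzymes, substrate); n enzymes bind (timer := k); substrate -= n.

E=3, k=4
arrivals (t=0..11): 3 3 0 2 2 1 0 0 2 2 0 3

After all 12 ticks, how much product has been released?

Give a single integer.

t=0: arr=3 -> substrate=0 bound=3 product=0
t=1: arr=3 -> substrate=3 bound=3 product=0
t=2: arr=0 -> substrate=3 bound=3 product=0
t=3: arr=2 -> substrate=5 bound=3 product=0
t=4: arr=2 -> substrate=4 bound=3 product=3
t=5: arr=1 -> substrate=5 bound=3 product=3
t=6: arr=0 -> substrate=5 bound=3 product=3
t=7: arr=0 -> substrate=5 bound=3 product=3
t=8: arr=2 -> substrate=4 bound=3 product=6
t=9: arr=2 -> substrate=6 bound=3 product=6
t=10: arr=0 -> substrate=6 bound=3 product=6
t=11: arr=3 -> substrate=9 bound=3 product=6

Answer: 6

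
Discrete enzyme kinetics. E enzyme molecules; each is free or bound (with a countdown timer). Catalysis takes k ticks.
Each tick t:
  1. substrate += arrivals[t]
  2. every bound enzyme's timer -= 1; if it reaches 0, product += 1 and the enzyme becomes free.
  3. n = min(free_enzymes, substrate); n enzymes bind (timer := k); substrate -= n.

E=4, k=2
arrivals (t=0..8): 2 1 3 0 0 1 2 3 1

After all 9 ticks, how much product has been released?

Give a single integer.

t=0: arr=2 -> substrate=0 bound=2 product=0
t=1: arr=1 -> substrate=0 bound=3 product=0
t=2: arr=3 -> substrate=0 bound=4 product=2
t=3: arr=0 -> substrate=0 bound=3 product=3
t=4: arr=0 -> substrate=0 bound=0 product=6
t=5: arr=1 -> substrate=0 bound=1 product=6
t=6: arr=2 -> substrate=0 bound=3 product=6
t=7: arr=3 -> substrate=1 bound=4 product=7
t=8: arr=1 -> substrate=0 bound=4 product=9

Answer: 9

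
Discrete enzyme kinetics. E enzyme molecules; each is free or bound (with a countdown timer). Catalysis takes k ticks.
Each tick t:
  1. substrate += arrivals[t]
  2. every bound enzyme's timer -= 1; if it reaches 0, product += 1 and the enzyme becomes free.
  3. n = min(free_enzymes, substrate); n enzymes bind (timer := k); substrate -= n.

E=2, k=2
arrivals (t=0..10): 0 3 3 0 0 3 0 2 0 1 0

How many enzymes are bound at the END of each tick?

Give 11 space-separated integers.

Answer: 0 2 2 2 2 2 2 2 2 2 2

Derivation:
t=0: arr=0 -> substrate=0 bound=0 product=0
t=1: arr=3 -> substrate=1 bound=2 product=0
t=2: arr=3 -> substrate=4 bound=2 product=0
t=3: arr=0 -> substrate=2 bound=2 product=2
t=4: arr=0 -> substrate=2 bound=2 product=2
t=5: arr=3 -> substrate=3 bound=2 product=4
t=6: arr=0 -> substrate=3 bound=2 product=4
t=7: arr=2 -> substrate=3 bound=2 product=6
t=8: arr=0 -> substrate=3 bound=2 product=6
t=9: arr=1 -> substrate=2 bound=2 product=8
t=10: arr=0 -> substrate=2 bound=2 product=8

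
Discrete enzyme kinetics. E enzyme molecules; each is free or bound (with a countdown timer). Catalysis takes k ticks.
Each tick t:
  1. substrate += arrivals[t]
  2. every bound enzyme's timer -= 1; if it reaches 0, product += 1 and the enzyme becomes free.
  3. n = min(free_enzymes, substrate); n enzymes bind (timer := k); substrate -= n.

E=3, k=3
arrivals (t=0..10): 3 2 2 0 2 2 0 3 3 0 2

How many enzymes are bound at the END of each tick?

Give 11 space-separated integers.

t=0: arr=3 -> substrate=0 bound=3 product=0
t=1: arr=2 -> substrate=2 bound=3 product=0
t=2: arr=2 -> substrate=4 bound=3 product=0
t=3: arr=0 -> substrate=1 bound=3 product=3
t=4: arr=2 -> substrate=3 bound=3 product=3
t=5: arr=2 -> substrate=5 bound=3 product=3
t=6: arr=0 -> substrate=2 bound=3 product=6
t=7: arr=3 -> substrate=5 bound=3 product=6
t=8: arr=3 -> substrate=8 bound=3 product=6
t=9: arr=0 -> substrate=5 bound=3 product=9
t=10: arr=2 -> substrate=7 bound=3 product=9

Answer: 3 3 3 3 3 3 3 3 3 3 3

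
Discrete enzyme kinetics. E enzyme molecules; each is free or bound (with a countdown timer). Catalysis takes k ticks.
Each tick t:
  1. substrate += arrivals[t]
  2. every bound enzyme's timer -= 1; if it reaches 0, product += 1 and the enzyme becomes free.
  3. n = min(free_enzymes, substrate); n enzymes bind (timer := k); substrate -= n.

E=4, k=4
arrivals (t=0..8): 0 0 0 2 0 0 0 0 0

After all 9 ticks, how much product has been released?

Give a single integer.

Answer: 2

Derivation:
t=0: arr=0 -> substrate=0 bound=0 product=0
t=1: arr=0 -> substrate=0 bound=0 product=0
t=2: arr=0 -> substrate=0 bound=0 product=0
t=3: arr=2 -> substrate=0 bound=2 product=0
t=4: arr=0 -> substrate=0 bound=2 product=0
t=5: arr=0 -> substrate=0 bound=2 product=0
t=6: arr=0 -> substrate=0 bound=2 product=0
t=7: arr=0 -> substrate=0 bound=0 product=2
t=8: arr=0 -> substrate=0 bound=0 product=2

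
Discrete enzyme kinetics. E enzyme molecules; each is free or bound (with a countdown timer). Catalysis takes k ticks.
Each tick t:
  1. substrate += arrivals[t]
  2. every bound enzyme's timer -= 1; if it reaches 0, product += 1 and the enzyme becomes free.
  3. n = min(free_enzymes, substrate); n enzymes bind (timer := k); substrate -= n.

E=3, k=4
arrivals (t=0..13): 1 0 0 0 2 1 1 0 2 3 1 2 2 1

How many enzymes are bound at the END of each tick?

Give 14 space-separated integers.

t=0: arr=1 -> substrate=0 bound=1 product=0
t=1: arr=0 -> substrate=0 bound=1 product=0
t=2: arr=0 -> substrate=0 bound=1 product=0
t=3: arr=0 -> substrate=0 bound=1 product=0
t=4: arr=2 -> substrate=0 bound=2 product=1
t=5: arr=1 -> substrate=0 bound=3 product=1
t=6: arr=1 -> substrate=1 bound=3 product=1
t=7: arr=0 -> substrate=1 bound=3 product=1
t=8: arr=2 -> substrate=1 bound=3 product=3
t=9: arr=3 -> substrate=3 bound=3 product=4
t=10: arr=1 -> substrate=4 bound=3 product=4
t=11: arr=2 -> substrate=6 bound=3 product=4
t=12: arr=2 -> substrate=6 bound=3 product=6
t=13: arr=1 -> substrate=6 bound=3 product=7

Answer: 1 1 1 1 2 3 3 3 3 3 3 3 3 3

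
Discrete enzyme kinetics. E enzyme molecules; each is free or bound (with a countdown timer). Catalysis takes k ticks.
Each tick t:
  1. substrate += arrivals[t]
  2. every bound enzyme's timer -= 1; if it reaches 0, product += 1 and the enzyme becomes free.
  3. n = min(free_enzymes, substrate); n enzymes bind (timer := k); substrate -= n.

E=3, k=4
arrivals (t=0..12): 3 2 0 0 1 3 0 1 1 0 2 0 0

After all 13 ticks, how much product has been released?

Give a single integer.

Answer: 9

Derivation:
t=0: arr=3 -> substrate=0 bound=3 product=0
t=1: arr=2 -> substrate=2 bound=3 product=0
t=2: arr=0 -> substrate=2 bound=3 product=0
t=3: arr=0 -> substrate=2 bound=3 product=0
t=4: arr=1 -> substrate=0 bound=3 product=3
t=5: arr=3 -> substrate=3 bound=3 product=3
t=6: arr=0 -> substrate=3 bound=3 product=3
t=7: arr=1 -> substrate=4 bound=3 product=3
t=8: arr=1 -> substrate=2 bound=3 product=6
t=9: arr=0 -> substrate=2 bound=3 product=6
t=10: arr=2 -> substrate=4 bound=3 product=6
t=11: arr=0 -> substrate=4 bound=3 product=6
t=12: arr=0 -> substrate=1 bound=3 product=9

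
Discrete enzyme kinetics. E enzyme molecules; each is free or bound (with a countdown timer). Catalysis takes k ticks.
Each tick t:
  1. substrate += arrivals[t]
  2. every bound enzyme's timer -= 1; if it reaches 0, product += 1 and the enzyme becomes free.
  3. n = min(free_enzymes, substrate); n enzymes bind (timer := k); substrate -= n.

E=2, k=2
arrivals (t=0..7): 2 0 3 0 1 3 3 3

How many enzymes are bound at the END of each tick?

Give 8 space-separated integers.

Answer: 2 2 2 2 2 2 2 2

Derivation:
t=0: arr=2 -> substrate=0 bound=2 product=0
t=1: arr=0 -> substrate=0 bound=2 product=0
t=2: arr=3 -> substrate=1 bound=2 product=2
t=3: arr=0 -> substrate=1 bound=2 product=2
t=4: arr=1 -> substrate=0 bound=2 product=4
t=5: arr=3 -> substrate=3 bound=2 product=4
t=6: arr=3 -> substrate=4 bound=2 product=6
t=7: arr=3 -> substrate=7 bound=2 product=6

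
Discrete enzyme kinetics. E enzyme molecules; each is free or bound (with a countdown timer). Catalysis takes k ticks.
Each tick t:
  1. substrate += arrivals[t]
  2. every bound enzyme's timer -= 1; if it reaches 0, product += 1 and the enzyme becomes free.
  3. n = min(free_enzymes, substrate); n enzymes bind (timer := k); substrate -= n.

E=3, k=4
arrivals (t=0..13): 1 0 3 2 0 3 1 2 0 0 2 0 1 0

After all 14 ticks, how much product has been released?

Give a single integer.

t=0: arr=1 -> substrate=0 bound=1 product=0
t=1: arr=0 -> substrate=0 bound=1 product=0
t=2: arr=3 -> substrate=1 bound=3 product=0
t=3: arr=2 -> substrate=3 bound=3 product=0
t=4: arr=0 -> substrate=2 bound=3 product=1
t=5: arr=3 -> substrate=5 bound=3 product=1
t=6: arr=1 -> substrate=4 bound=3 product=3
t=7: arr=2 -> substrate=6 bound=3 product=3
t=8: arr=0 -> substrate=5 bound=3 product=4
t=9: arr=0 -> substrate=5 bound=3 product=4
t=10: arr=2 -> substrate=5 bound=3 product=6
t=11: arr=0 -> substrate=5 bound=3 product=6
t=12: arr=1 -> substrate=5 bound=3 product=7
t=13: arr=0 -> substrate=5 bound=3 product=7

Answer: 7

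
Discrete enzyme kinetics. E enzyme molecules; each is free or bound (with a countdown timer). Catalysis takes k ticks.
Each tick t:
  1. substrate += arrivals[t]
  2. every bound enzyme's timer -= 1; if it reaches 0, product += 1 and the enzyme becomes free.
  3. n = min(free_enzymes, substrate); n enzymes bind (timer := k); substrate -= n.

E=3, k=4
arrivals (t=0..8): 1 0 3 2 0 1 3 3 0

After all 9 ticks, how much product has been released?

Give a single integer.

Answer: 4

Derivation:
t=0: arr=1 -> substrate=0 bound=1 product=0
t=1: arr=0 -> substrate=0 bound=1 product=0
t=2: arr=3 -> substrate=1 bound=3 product=0
t=3: arr=2 -> substrate=3 bound=3 product=0
t=4: arr=0 -> substrate=2 bound=3 product=1
t=5: arr=1 -> substrate=3 bound=3 product=1
t=6: arr=3 -> substrate=4 bound=3 product=3
t=7: arr=3 -> substrate=7 bound=3 product=3
t=8: arr=0 -> substrate=6 bound=3 product=4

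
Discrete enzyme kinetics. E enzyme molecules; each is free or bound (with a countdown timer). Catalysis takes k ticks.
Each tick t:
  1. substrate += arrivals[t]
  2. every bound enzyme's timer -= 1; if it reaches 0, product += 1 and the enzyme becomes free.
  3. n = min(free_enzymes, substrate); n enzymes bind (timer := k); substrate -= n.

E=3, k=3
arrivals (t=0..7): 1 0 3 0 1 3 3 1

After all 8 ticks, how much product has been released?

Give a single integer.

Answer: 4

Derivation:
t=0: arr=1 -> substrate=0 bound=1 product=0
t=1: arr=0 -> substrate=0 bound=1 product=0
t=2: arr=3 -> substrate=1 bound=3 product=0
t=3: arr=0 -> substrate=0 bound=3 product=1
t=4: arr=1 -> substrate=1 bound=3 product=1
t=5: arr=3 -> substrate=2 bound=3 product=3
t=6: arr=3 -> substrate=4 bound=3 product=4
t=7: arr=1 -> substrate=5 bound=3 product=4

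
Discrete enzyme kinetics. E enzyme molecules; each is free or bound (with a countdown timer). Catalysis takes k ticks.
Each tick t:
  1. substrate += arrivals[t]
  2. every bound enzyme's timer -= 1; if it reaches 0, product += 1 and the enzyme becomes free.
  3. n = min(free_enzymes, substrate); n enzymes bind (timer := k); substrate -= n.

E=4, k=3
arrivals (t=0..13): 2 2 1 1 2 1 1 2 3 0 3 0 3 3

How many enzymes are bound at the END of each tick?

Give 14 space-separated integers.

Answer: 2 4 4 4 4 4 4 4 4 4 4 4 4 4

Derivation:
t=0: arr=2 -> substrate=0 bound=2 product=0
t=1: arr=2 -> substrate=0 bound=4 product=0
t=2: arr=1 -> substrate=1 bound=4 product=0
t=3: arr=1 -> substrate=0 bound=4 product=2
t=4: arr=2 -> substrate=0 bound=4 product=4
t=5: arr=1 -> substrate=1 bound=4 product=4
t=6: arr=1 -> substrate=0 bound=4 product=6
t=7: arr=2 -> substrate=0 bound=4 product=8
t=8: arr=3 -> substrate=3 bound=4 product=8
t=9: arr=0 -> substrate=1 bound=4 product=10
t=10: arr=3 -> substrate=2 bound=4 product=12
t=11: arr=0 -> substrate=2 bound=4 product=12
t=12: arr=3 -> substrate=3 bound=4 product=14
t=13: arr=3 -> substrate=4 bound=4 product=16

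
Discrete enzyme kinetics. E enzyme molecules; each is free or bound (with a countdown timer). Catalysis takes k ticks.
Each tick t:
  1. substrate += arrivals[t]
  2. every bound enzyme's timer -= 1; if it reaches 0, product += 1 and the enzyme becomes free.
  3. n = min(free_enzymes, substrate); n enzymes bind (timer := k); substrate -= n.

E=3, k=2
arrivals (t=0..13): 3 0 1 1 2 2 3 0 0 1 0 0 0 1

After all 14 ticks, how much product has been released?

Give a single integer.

Answer: 13

Derivation:
t=0: arr=3 -> substrate=0 bound=3 product=0
t=1: arr=0 -> substrate=0 bound=3 product=0
t=2: arr=1 -> substrate=0 bound=1 product=3
t=3: arr=1 -> substrate=0 bound=2 product=3
t=4: arr=2 -> substrate=0 bound=3 product=4
t=5: arr=2 -> substrate=1 bound=3 product=5
t=6: arr=3 -> substrate=2 bound=3 product=7
t=7: arr=0 -> substrate=1 bound=3 product=8
t=8: arr=0 -> substrate=0 bound=2 product=10
t=9: arr=1 -> substrate=0 bound=2 product=11
t=10: arr=0 -> substrate=0 bound=1 product=12
t=11: arr=0 -> substrate=0 bound=0 product=13
t=12: arr=0 -> substrate=0 bound=0 product=13
t=13: arr=1 -> substrate=0 bound=1 product=13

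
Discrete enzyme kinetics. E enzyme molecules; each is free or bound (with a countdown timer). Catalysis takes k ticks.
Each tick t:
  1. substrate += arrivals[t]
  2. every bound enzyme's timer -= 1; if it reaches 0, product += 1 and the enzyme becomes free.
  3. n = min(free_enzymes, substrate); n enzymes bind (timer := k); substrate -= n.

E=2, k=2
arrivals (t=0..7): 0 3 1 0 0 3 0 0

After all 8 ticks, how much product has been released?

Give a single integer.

Answer: 6

Derivation:
t=0: arr=0 -> substrate=0 bound=0 product=0
t=1: arr=3 -> substrate=1 bound=2 product=0
t=2: arr=1 -> substrate=2 bound=2 product=0
t=3: arr=0 -> substrate=0 bound=2 product=2
t=4: arr=0 -> substrate=0 bound=2 product=2
t=5: arr=3 -> substrate=1 bound=2 product=4
t=6: arr=0 -> substrate=1 bound=2 product=4
t=7: arr=0 -> substrate=0 bound=1 product=6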